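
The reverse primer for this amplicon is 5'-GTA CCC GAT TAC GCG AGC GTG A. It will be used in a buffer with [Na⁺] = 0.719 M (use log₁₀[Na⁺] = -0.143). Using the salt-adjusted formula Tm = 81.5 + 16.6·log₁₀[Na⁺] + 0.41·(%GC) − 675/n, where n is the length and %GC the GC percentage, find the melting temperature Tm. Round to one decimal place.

72.7°C

Length n = 22. Counting bases: T=4, G=7, A=5, C=6
G+C = 13, so %GC = 13/22 × 100 = 59.091%
Salt term: 16.6 × (-0.143) = -2.374
GC term: 0.41 × 59.091 = 24.227; length term: −675/22 = −30.682
Tm = 81.5 + (-2.374) + 24.227 − 30.682 = 72.671 → 72.7°C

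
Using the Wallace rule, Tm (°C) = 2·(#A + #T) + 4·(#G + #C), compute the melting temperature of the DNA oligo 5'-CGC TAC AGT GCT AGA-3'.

T=3, G=4, C=4, A=4
So N_AT = 7 and N_GC = 8.
Tm = 4·8 + 2·7 = 32 + 14 = 46°C

46°C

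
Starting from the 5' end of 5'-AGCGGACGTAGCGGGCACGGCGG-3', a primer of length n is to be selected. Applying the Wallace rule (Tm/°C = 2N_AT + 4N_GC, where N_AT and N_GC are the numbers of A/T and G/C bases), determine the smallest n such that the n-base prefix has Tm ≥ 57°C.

n = 17

First 16 bases: AGCGGACGTAGCGGGC → Tm = 56°C (< 57°C)
First 17 bases: AGCGGACGTAGCGGGCA → Tm = 58°C (≥ 57°C)
Since every base adds ≥2°C, Tm only increases with n, so the threshold is first crossed at n = 17.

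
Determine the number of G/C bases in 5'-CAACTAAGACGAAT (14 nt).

5

G=2, T=2, A=7, C=3
Total G or C: 2 + 3 = 5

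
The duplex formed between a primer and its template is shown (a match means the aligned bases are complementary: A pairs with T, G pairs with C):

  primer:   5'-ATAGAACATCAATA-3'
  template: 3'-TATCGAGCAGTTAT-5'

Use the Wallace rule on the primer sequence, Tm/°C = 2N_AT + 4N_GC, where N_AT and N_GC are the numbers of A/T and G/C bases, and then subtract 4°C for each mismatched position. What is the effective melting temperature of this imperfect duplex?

Primer base counts: A=8, T=3, G=1, C=2 → A+T=11, G+C=3
Perfect-match Tm = 2(11) + 4(3) = 22 + 12 = 34°C
Mismatches (positions where the bases are not complementary): 3 (at positions 5, 6, 8)
Effective Tm = 34 − 3×4 = 34 − 12 = 22°C

22°C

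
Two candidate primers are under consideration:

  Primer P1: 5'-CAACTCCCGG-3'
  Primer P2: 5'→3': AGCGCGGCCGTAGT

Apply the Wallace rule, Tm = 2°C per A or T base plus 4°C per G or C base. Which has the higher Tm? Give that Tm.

Primer P1: A+T=3, G+C=7 → Tm = 2(3)+4(7) = 34°C
Primer P2: A+T=4, G+C=10 → Tm = 2(4)+4(10) = 48°C
34°C vs 48°C → primer P2 is higher.

Primer P2, 48°C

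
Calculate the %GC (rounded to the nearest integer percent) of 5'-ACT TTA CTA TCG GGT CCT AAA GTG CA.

C=6, A=7, G=5, T=8
G+C = 5 + 6 = 11 out of 26 bases
%GC = 11/26 × 100 = 42.31% ≈ 42%

42%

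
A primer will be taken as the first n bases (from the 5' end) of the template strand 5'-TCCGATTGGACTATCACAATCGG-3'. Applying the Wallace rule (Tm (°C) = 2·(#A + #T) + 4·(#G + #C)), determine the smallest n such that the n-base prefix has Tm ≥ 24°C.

n = 8

First 7 bases: TCCGATT → Tm = 20°C (< 24°C)
First 8 bases: TCCGATTG → Tm = 24°C (≥ 24°C)
Since every base adds ≥2°C, Tm only increases with n, so the threshold is first crossed at n = 8.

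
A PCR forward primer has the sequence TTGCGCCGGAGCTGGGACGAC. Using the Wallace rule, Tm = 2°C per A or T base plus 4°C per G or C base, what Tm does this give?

Base counts: A=3, G=9, C=6, T=3
A+T = 6, G+C = 15
Tm = 2(6) + 4(15) = 12 + 60 = 72°C

72°C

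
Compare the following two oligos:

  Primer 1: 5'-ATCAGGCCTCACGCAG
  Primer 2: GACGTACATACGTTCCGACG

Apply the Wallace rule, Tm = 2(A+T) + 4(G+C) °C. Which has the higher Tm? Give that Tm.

Primer 1: A+T=6, G+C=10 → Tm = 2(6)+4(10) = 52°C
Primer 2: A+T=9, G+C=11 → Tm = 2(9)+4(11) = 62°C
52°C vs 62°C → primer 2 is higher.

Primer 2, 62°C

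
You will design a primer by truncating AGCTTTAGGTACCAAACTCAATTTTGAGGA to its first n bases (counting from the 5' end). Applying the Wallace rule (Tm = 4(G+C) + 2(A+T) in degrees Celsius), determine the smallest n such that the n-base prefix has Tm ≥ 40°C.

n = 14

First 13 bases: AGCTTTAGGTACC → Tm = 38°C (< 40°C)
First 14 bases: AGCTTTAGGTACCA → Tm = 40°C (≥ 40°C)
Since every base adds ≥2°C, Tm only increases with n, so the threshold is first crossed at n = 14.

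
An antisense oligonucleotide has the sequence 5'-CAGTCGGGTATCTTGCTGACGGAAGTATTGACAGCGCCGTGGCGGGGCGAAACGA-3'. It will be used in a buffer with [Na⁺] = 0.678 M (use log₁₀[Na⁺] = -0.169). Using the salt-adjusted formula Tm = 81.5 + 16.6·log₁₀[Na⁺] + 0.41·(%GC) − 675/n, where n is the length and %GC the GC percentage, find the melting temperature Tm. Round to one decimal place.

91.0°C

Length n = 55. A=12, C=12, G=21, T=10
G+C = 33, so %GC = 33/55 × 100 = 60%
Salt term: 16.6 × (-0.169) = -2.805
GC term: 0.41 × 60 = 24.6; length term: −675/55 = −12.273
Tm = 81.5 + (-2.805) + 24.6 − 12.273 = 91.022 → 91.0°C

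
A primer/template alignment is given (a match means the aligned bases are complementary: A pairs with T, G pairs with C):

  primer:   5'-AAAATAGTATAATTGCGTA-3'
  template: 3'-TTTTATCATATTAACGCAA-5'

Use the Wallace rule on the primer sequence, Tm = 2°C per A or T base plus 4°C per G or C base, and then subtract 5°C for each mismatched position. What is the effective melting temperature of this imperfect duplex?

Primer base counts: A=9, T=6, G=3, C=1 → A+T=15, G+C=4
Perfect-match Tm = 2(15) + 4(4) = 30 + 16 = 46°C
Mismatches (positions where the bases are not complementary): 1 (at position 19)
Effective Tm = 46 − 1×5 = 46 − 5 = 41°C

41°C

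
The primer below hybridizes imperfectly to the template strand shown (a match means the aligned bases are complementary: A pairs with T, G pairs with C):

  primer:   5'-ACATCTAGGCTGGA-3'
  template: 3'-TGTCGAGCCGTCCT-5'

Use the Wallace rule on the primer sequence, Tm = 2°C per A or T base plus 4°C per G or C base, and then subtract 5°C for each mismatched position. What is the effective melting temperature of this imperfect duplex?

Primer base counts: A=4, T=3, G=4, C=3 → A+T=7, G+C=7
Perfect-match Tm = 2(7) + 4(7) = 14 + 28 = 42°C
Mismatches (positions where the bases are not complementary): 3 (at positions 4, 7, 11)
Effective Tm = 42 − 3×5 = 42 − 15 = 27°C

27°C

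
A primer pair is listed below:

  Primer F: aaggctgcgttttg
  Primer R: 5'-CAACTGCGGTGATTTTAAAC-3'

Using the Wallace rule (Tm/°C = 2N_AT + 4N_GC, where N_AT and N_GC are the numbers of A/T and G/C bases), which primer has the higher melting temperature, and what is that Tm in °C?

Primer R, 56°C

Primer F: A+T=7, G+C=7 → Tm = 2(7)+4(7) = 42°C
Primer R: A+T=12, G+C=8 → Tm = 2(12)+4(8) = 56°C
42°C vs 56°C → primer R is higher.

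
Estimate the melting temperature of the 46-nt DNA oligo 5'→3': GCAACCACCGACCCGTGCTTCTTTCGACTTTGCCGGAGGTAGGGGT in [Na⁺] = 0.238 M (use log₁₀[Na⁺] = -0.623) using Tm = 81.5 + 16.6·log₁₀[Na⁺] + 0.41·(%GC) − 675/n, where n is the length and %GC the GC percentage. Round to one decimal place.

81.4°C

Length n = 46. Counting bases: G=14, A=7, C=14, T=11
G+C = 28, so %GC = 28/46 × 100 = 60.87%
Salt term: 16.6 × (-0.623) = -10.342
GC term: 0.41 × 60.87 = 24.957; length term: −675/46 = −14.674
Tm = 81.5 + (-10.342) + 24.957 − 14.674 = 81.441 → 81.4°C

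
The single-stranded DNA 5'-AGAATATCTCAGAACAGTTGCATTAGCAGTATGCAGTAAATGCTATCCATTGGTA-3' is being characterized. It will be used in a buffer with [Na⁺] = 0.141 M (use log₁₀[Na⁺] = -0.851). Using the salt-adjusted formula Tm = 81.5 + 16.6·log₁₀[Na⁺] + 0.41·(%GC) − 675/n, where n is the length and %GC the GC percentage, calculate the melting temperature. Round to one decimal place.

70.0°C

Length n = 55. Counting bases: C=9, A=19, G=11, T=16
G+C = 20, so %GC = 20/55 × 100 = 36.364%
Salt term: 16.6 × (-0.851) = -14.127
GC term: 0.41 × 36.364 = 14.909; length term: −675/55 = −12.273
Tm = 81.5 + (-14.127) + 14.909 − 12.273 = 70.009 → 70.0°C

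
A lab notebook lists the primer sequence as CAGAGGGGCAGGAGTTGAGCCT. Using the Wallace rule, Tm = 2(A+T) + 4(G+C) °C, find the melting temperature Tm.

Counting bases: G=10, A=5, C=4, T=3
AT pairs contribute 8, GC pairs contribute 14.
Tm = 2×8 + 4×14 = 72°C

72°C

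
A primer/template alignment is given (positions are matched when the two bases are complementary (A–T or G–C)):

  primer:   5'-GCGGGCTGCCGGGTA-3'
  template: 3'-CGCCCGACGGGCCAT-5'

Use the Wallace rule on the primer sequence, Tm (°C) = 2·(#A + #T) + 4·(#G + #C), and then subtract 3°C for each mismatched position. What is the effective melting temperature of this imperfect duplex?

51°C

Primer base counts: A=1, T=2, G=8, C=4 → A+T=3, G+C=12
Perfect-match Tm = 2(3) + 4(12) = 6 + 48 = 54°C
Mismatches (positions where the bases are not complementary): 1 (at position 11)
Effective Tm = 54 − 1×3 = 54 − 3 = 51°C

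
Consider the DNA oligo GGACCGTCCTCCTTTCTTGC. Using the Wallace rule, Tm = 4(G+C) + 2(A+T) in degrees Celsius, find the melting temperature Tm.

Base counts: T=7, G=4, C=8, A=1
A+T = 8, G+C = 12
Tm = 2(8) + 4(12) = 16 + 48 = 64°C

64°C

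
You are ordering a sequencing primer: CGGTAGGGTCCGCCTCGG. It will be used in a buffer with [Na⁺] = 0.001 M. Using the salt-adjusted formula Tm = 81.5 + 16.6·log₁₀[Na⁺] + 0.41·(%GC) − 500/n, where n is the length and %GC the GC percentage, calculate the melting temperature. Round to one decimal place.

Length n = 18. Scanning the sequence gives C=6, T=3, A=1, G=8.
G+C = 14, so %GC = 14/18 × 100 = 77.778%
Salt term: 16.6 × (-3) = -49.8
GC term: 0.41 × 77.778 = 31.889; length term: −500/18 = −27.778
Tm = 81.5 + (-49.8) + 31.889 − 27.778 = 35.811 → 35.8°C

35.8°C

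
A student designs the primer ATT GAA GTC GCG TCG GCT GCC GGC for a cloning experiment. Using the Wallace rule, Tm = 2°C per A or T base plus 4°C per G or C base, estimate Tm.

G=9, C=7, T=5, A=3
So N_AT = 8 and N_GC = 16.
Tm = 4·16 + 2·8 = 64 + 16 = 80°C

80°C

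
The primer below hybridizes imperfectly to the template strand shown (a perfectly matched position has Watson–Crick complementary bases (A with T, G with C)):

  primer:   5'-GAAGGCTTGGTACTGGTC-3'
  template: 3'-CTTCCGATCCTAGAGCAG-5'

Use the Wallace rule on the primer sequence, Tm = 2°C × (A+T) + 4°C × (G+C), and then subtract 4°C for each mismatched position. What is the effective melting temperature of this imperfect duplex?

Primer base counts: A=3, T=5, G=7, C=3 → A+T=8, G+C=10
Perfect-match Tm = 2(8) + 4(10) = 16 + 40 = 56°C
Mismatches (positions where the bases are not complementary): 4 (at positions 8, 11, 12, 15)
Effective Tm = 56 − 4×4 = 56 − 16 = 40°C

40°C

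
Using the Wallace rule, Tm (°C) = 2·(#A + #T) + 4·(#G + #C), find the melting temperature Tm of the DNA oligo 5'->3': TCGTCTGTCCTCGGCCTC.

60°C

Counting bases: G=4, T=6, A=0, C=8
AT pairs contribute 6, GC pairs contribute 12.
Tm = 4·12 + 2·6 = 48 + 12 = 60°C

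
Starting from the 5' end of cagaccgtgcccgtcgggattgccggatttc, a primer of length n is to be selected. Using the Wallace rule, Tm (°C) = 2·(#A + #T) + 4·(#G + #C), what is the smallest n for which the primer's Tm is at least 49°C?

First 14 bases: CAGACCGTGCCCGT → Tm = 48°C (< 49°C)
First 15 bases: CAGACCGTGCCCGTC → Tm = 52°C (≥ 49°C)
Since every base adds ≥2°C, Tm only increases with n, so the threshold is first crossed at n = 15.

n = 15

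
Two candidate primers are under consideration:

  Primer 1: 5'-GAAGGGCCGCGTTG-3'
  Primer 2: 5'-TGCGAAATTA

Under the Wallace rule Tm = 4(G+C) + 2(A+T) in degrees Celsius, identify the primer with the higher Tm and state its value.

Primer 1: A+T=4, G+C=10 → Tm = 2(4)+4(10) = 48°C
Primer 2: A+T=7, G+C=3 → Tm = 2(7)+4(3) = 26°C
48°C vs 26°C → primer 1 is higher.

Primer 1, 48°C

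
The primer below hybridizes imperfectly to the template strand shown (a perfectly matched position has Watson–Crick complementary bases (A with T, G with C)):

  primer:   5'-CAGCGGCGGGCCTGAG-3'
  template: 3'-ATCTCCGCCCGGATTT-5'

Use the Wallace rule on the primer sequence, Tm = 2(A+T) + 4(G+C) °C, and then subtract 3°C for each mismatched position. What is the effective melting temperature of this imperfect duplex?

46°C

Primer base counts: A=2, T=1, G=8, C=5 → A+T=3, G+C=13
Perfect-match Tm = 2(3) + 4(13) = 6 + 52 = 58°C
Mismatches (positions where the bases are not complementary): 4 (at positions 1, 4, 14, 16)
Effective Tm = 58 − 4×3 = 58 − 12 = 46°C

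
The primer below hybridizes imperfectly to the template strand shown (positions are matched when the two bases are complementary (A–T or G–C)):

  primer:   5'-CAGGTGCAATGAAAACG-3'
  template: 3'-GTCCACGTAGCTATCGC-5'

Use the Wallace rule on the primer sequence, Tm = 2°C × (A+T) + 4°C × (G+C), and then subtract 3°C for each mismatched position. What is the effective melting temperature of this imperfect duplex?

Primer base counts: A=7, T=2, G=5, C=3 → A+T=9, G+C=8
Perfect-match Tm = 2(9) + 4(8) = 18 + 32 = 50°C
Mismatches (positions where the bases are not complementary): 4 (at positions 9, 10, 13, 15)
Effective Tm = 50 − 4×3 = 50 − 12 = 38°C

38°C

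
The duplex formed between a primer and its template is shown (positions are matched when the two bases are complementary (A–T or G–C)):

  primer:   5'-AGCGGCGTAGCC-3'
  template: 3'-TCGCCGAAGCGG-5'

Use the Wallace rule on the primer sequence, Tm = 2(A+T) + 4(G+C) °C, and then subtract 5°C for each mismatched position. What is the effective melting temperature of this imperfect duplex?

Primer base counts: A=2, T=1, G=5, C=4 → A+T=3, G+C=9
Perfect-match Tm = 2(3) + 4(9) = 6 + 36 = 42°C
Mismatches (positions where the bases are not complementary): 2 (at positions 7, 9)
Effective Tm = 42 − 2×5 = 42 − 10 = 32°C

32°C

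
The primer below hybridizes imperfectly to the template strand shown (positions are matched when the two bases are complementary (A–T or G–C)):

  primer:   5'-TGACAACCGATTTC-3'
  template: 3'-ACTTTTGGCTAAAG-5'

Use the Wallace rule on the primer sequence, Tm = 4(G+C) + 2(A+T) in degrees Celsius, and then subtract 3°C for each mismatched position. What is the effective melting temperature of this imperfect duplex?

Primer base counts: A=4, T=4, G=2, C=4 → A+T=8, G+C=6
Perfect-match Tm = 2(8) + 4(6) = 16 + 24 = 40°C
Mismatches (positions where the bases are not complementary): 1 (at position 4)
Effective Tm = 40 − 1×3 = 40 − 3 = 37°C

37°C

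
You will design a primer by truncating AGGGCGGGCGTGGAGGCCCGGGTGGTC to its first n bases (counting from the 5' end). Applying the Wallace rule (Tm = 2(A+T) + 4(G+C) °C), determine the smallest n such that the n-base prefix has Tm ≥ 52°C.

n = 15

First 14 bases: AGGGCGGGCGTGGA → Tm = 50°C (< 52°C)
First 15 bases: AGGGCGGGCGTGGAG → Tm = 54°C (≥ 52°C)
Since every base adds ≥2°C, Tm only increases with n, so the threshold is first crossed at n = 15.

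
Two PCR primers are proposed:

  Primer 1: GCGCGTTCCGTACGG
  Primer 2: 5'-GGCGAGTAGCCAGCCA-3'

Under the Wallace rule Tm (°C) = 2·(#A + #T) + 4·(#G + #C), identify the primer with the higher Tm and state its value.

Primer 1: A+T=4, G+C=11 → Tm = 2(4)+4(11) = 52°C
Primer 2: A+T=5, G+C=11 → Tm = 2(5)+4(11) = 54°C
52°C vs 54°C → primer 2 is higher.

Primer 2, 54°C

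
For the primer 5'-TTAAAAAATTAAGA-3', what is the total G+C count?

1

G=1, C=0, T=4, A=9
G+C = 1 + 0 = 1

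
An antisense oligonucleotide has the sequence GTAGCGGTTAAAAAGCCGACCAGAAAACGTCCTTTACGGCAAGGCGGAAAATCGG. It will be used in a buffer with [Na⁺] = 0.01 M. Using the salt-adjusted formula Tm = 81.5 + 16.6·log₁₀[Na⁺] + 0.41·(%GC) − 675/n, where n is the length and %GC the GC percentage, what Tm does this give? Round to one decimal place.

56.9°C

Length n = 55. Scanning the sequence gives C=12, A=19, G=16, T=8.
G+C = 28, so %GC = 28/55 × 100 = 50.909%
Salt term: 16.6 × (-2) = -33.2
GC term: 0.41 × 50.909 = 20.873; length term: −675/55 = −12.273
Tm = 81.5 + (-33.2) + 20.873 − 12.273 = 56.9 → 56.9°C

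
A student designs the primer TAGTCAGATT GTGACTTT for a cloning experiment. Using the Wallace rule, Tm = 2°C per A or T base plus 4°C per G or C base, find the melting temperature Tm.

Counting bases: T=8, A=4, C=2, G=4
A+T = 12, G+C = 6
Tm = 4·6 + 2·12 = 24 + 24 = 48°C

48°C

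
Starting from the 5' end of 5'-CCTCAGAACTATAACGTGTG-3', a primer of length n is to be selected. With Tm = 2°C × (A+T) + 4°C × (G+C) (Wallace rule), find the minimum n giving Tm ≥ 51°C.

First 17 bases: CCTCAGAACTATAACGT → Tm = 48°C (< 51°C)
First 18 bases: CCTCAGAACTATAACGTG → Tm = 52°C (≥ 51°C)
Since every base adds ≥2°C, Tm only increases with n, so the threshold is first crossed at n = 18.

n = 18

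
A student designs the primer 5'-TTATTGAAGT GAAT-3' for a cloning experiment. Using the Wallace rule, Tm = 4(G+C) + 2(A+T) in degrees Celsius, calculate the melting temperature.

Base counts: C=0, T=6, G=3, A=5
AT pairs contribute 11, GC pairs contribute 3.
Tm = 4·3 + 2·11 = 12 + 22 = 34°C

34°C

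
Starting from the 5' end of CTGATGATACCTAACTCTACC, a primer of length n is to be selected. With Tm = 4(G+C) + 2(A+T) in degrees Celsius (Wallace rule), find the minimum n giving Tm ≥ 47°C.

n = 17

First 16 bases: CTGATGATACCTAACT → Tm = 44°C (< 47°C)
First 17 bases: CTGATGATACCTAACTC → Tm = 48°C (≥ 47°C)
Each additional base adds 2°C (A/T) or 4°C (G/C), so Tm is non-decreasing in n; n = 17 is the first length to reach 47°C.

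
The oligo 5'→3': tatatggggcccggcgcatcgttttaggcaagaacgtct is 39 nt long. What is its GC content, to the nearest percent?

Counting bases: G=12, A=8, T=10, C=9
G+C = 12 + 9 = 21 out of 39 bases
%GC = 21/39 × 100 = 53.85% ≈ 54%

54%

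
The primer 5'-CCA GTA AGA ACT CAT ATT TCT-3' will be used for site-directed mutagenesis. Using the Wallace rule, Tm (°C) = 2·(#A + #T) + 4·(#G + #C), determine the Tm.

56°C

Scanning the sequence gives C=5, G=2, T=7, A=7.
So N_AT = 14 and N_GC = 7.
Tm = 4·7 + 2·14 = 28 + 28 = 56°C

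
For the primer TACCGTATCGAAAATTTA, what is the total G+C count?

5

Scanning the sequence gives A=7, T=6, G=2, C=3.
G+C = 2 + 3 = 5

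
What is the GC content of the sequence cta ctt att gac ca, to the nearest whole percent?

36%

Counting bases: T=5, A=4, C=4, G=1
G+C = 1 + 4 = 5 out of 14 bases
%GC = 5/14 × 100 = 35.71% ≈ 36%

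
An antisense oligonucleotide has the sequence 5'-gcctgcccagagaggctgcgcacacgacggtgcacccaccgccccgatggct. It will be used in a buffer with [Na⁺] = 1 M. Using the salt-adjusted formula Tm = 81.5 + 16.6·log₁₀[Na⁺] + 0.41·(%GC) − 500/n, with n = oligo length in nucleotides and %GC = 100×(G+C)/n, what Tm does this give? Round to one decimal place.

Length n = 52. Base counts: C=22, A=9, T=5, G=16
G+C = 38, so %GC = 38/52 × 100 = 73.077%
Salt term: 16.6 × (0) = 0
GC term: 0.41 × 73.077 = 29.962; length term: −500/52 = −9.615
Tm = 81.5 + (0) + 29.962 − 9.615 = 101.847 → 101.8°C

101.8°C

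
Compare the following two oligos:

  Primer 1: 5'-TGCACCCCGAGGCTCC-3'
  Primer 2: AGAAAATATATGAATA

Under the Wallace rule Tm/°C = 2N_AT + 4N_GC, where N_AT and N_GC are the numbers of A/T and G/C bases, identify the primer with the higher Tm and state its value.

Primer 1, 56°C

Primer 1: A+T=4, G+C=12 → Tm = 2(4)+4(12) = 56°C
Primer 2: A+T=14, G+C=2 → Tm = 2(14)+4(2) = 36°C
56°C vs 36°C → primer 1 is higher.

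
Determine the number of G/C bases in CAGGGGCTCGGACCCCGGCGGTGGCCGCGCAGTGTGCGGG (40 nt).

33

T=4, C=13, A=3, G=20
Total G or C: 20 + 13 = 33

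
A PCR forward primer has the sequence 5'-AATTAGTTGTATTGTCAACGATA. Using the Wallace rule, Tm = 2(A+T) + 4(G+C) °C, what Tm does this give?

Counting bases: A=8, G=4, T=9, C=2
So N_AT = 17 and N_GC = 6.
Tm = 4·6 + 2·17 = 24 + 34 = 58°C

58°C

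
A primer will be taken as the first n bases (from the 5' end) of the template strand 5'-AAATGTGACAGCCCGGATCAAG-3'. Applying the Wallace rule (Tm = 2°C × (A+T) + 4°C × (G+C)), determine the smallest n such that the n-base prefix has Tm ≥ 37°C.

n = 13

First 12 bases: AAATGTGACAGC → Tm = 34°C (< 37°C)
First 13 bases: AAATGTGACAGCC → Tm = 38°C (≥ 37°C)
Since every base adds ≥2°C, Tm only increases with n, so the threshold is first crossed at n = 13.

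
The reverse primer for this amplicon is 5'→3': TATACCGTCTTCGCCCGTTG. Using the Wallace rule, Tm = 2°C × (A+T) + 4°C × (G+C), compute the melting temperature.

Counting bases: T=7, G=4, A=2, C=7
A+T = 9, G+C = 11
Tm = 2(9) + 4(11) = 18 + 44 = 62°C

62°C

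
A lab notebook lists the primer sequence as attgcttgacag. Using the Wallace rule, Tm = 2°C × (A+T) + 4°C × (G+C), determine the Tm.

34°C

C=2, T=4, A=3, G=3
A+T = 7, G+C = 5
Tm = 4·5 + 2·7 = 20 + 14 = 34°C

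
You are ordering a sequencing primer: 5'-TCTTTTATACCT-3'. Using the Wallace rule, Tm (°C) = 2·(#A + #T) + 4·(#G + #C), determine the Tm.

30°C

Base counts: A=2, C=3, T=7, G=0
AT pairs contribute 9, GC pairs contribute 3.
Tm = 2×9 + 4×3 = 30°C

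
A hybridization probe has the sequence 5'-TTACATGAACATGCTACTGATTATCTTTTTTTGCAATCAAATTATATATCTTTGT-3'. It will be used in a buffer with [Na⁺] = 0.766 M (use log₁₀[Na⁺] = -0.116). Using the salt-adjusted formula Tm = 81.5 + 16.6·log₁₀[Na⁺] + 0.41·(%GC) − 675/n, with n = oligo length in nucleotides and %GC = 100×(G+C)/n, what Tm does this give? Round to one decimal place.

77.0°C

Length n = 55. Base counts: T=26, C=8, G=5, A=16
G+C = 13, so %GC = 13/55 × 100 = 23.636%
Salt term: 16.6 × (-0.116) = -1.926
GC term: 0.41 × 23.636 = 9.691; length term: −675/55 = −12.273
Tm = 81.5 + (-1.926) + 9.691 − 12.273 = 76.992 → 77.0°C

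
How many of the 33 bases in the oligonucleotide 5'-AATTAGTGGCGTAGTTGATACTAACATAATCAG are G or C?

11

C=4, T=10, A=12, G=7
G+C = 7 + 4 = 11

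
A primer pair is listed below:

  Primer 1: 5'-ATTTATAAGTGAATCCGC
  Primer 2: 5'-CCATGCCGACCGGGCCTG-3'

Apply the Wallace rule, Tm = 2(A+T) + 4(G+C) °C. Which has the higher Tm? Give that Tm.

Primer 2, 64°C

Primer 1: A+T=12, G+C=6 → Tm = 2(12)+4(6) = 48°C
Primer 2: A+T=4, G+C=14 → Tm = 2(4)+4(14) = 64°C
48°C vs 64°C → primer 2 is higher.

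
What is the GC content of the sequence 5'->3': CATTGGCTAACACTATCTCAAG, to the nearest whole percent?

41%

Scanning the sequence gives C=6, T=6, A=7, G=3.
G+C = 3 + 6 = 9 out of 22 bases
%GC = 9/22 × 100 = 40.91% ≈ 41%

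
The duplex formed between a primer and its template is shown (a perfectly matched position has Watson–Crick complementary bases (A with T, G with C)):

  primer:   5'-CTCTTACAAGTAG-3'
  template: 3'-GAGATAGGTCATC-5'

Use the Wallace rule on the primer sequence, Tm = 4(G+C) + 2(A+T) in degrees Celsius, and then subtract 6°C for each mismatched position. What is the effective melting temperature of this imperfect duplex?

18°C

Primer base counts: A=4, T=4, G=2, C=3 → A+T=8, G+C=5
Perfect-match Tm = 2(8) + 4(5) = 16 + 20 = 36°C
Mismatches (positions where the bases are not complementary): 3 (at positions 5, 6, 8)
Effective Tm = 36 − 3×6 = 36 − 18 = 18°C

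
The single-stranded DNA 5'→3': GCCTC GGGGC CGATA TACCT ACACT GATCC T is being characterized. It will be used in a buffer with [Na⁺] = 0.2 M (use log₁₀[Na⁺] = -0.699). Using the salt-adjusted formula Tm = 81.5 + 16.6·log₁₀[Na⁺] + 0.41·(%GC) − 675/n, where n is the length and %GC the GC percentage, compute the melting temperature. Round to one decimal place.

71.9°C

Length n = 31. Counting bases: G=7, T=7, A=6, C=11
G+C = 18, so %GC = 18/31 × 100 = 58.065%
Salt term: 16.6 × (-0.699) = -11.603
GC term: 0.41 × 58.065 = 23.807; length term: −675/31 = −21.774
Tm = 81.5 + (-11.603) + 23.807 − 21.774 = 71.93 → 71.9°C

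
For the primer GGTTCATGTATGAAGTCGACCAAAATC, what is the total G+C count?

Counting bases: C=5, A=9, G=6, T=7
G+C = 6 + 5 = 11

11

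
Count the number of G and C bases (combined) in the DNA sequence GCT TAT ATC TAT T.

Counting bases: A=3, C=2, G=1, T=7
G+C = 1 + 2 = 3

3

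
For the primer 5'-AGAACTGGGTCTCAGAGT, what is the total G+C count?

9

Counting bases: T=4, A=5, C=3, G=6
Total G or C: 6 + 3 = 9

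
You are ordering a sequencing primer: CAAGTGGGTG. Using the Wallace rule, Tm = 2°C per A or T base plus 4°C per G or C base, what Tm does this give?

Base counts: A=2, C=1, G=5, T=2
AT pairs contribute 4, GC pairs contribute 6.
Tm = 2(4) + 4(6) = 8 + 24 = 32°C

32°C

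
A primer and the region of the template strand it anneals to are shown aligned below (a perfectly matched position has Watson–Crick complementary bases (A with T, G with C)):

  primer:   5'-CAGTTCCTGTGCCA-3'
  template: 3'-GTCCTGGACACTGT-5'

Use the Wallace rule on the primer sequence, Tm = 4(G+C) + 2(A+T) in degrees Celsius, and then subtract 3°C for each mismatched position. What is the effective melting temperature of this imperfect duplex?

35°C

Primer base counts: A=2, T=4, G=3, C=5 → A+T=6, G+C=8
Perfect-match Tm = 2(6) + 4(8) = 12 + 32 = 44°C
Mismatches (positions where the bases are not complementary): 3 (at positions 4, 5, 12)
Effective Tm = 44 − 3×3 = 44 − 9 = 35°C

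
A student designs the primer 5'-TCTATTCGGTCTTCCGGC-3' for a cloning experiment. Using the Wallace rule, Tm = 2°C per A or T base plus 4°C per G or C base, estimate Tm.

56°C

Scanning the sequence gives A=1, T=7, G=4, C=6.
AT pairs contribute 8, GC pairs contribute 10.
Tm = 2(8) + 4(10) = 16 + 40 = 56°C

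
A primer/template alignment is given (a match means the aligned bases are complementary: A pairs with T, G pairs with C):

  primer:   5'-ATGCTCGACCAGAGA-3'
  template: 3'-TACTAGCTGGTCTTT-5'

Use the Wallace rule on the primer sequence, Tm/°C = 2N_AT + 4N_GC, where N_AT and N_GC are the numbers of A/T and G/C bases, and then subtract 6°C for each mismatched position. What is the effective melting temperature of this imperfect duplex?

34°C

Primer base counts: A=5, T=2, G=4, C=4 → A+T=7, G+C=8
Perfect-match Tm = 2(7) + 4(8) = 14 + 32 = 46°C
Mismatches (positions where the bases are not complementary): 2 (at positions 4, 14)
Effective Tm = 46 − 2×6 = 46 − 12 = 34°C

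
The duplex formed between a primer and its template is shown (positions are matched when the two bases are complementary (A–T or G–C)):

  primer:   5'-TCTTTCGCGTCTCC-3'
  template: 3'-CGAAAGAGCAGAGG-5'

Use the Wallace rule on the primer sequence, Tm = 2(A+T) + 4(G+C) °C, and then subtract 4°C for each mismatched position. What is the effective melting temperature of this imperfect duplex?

Primer base counts: A=0, T=6, G=2, C=6 → A+T=6, G+C=8
Perfect-match Tm = 2(6) + 4(8) = 12 + 32 = 44°C
Mismatches (positions where the bases are not complementary): 2 (at positions 1, 7)
Effective Tm = 44 − 2×4 = 44 − 8 = 36°C

36°C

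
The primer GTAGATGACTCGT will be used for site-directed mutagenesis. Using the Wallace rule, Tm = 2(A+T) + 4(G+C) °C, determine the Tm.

Counting bases: G=4, C=2, T=4, A=3
A+T = 7, G+C = 6
Tm = 2×7 + 4×6 = 38°C

38°C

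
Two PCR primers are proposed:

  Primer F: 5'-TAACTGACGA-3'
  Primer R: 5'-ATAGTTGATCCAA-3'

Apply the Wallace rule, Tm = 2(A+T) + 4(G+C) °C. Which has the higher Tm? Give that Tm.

Primer R, 34°C

Primer F: A+T=6, G+C=4 → Tm = 2(6)+4(4) = 28°C
Primer R: A+T=9, G+C=4 → Tm = 2(9)+4(4) = 34°C
28°C vs 34°C → primer R is higher.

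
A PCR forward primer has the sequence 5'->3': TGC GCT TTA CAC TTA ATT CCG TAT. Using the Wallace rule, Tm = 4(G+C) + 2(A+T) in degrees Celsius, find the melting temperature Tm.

66°C

Base counts: T=10, A=5, C=6, G=3
A+T = 15, G+C = 9
Tm = 4·9 + 2·15 = 36 + 30 = 66°C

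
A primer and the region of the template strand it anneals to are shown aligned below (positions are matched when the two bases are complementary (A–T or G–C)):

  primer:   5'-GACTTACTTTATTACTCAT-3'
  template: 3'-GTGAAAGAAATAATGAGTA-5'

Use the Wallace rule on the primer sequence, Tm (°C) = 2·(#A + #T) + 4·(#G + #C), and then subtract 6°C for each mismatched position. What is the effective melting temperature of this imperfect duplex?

Primer base counts: A=5, T=9, G=1, C=4 → A+T=14, G+C=5
Perfect-match Tm = 2(14) + 4(5) = 28 + 20 = 48°C
Mismatches (positions where the bases are not complementary): 2 (at positions 1, 6)
Effective Tm = 48 − 2×6 = 48 − 12 = 36°C

36°C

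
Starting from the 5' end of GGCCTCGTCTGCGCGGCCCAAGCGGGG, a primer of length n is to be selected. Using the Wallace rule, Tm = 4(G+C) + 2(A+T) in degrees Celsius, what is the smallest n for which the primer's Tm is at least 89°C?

First 24 bases: GGCCTCGTCTGCGCGGCCCAAGCG → Tm = 86°C (< 89°C)
First 25 bases: GGCCTCGTCTGCGCGGCCCAAGCGG → Tm = 90°C (≥ 89°C)
Each additional base adds 2°C (A/T) or 4°C (G/C), so Tm is non-decreasing in n; n = 25 is the first length to reach 89°C.

n = 25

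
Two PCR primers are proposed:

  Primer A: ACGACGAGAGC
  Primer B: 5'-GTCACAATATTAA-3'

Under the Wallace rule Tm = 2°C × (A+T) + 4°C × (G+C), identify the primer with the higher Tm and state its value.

Primer A: A+T=4, G+C=7 → Tm = 2(4)+4(7) = 36°C
Primer B: A+T=10, G+C=3 → Tm = 2(10)+4(3) = 32°C
36°C vs 32°C → primer A is higher.

Primer A, 36°C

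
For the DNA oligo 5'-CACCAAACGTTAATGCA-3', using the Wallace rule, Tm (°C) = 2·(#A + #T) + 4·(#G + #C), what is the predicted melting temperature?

48°C

Base counts: C=5, A=7, G=2, T=3
So N_AT = 10 and N_GC = 7.
Tm = 2(10) + 4(7) = 20 + 28 = 48°C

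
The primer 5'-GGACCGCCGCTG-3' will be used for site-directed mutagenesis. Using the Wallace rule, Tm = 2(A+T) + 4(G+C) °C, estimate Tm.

44°C

Scanning the sequence gives C=5, G=5, T=1, A=1.
AT pairs contribute 2, GC pairs contribute 10.
Tm = 4·10 + 2·2 = 40 + 4 = 44°C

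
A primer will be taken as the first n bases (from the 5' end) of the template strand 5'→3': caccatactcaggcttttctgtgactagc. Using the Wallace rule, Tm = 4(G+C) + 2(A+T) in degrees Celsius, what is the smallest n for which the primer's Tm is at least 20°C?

n = 7

First 6 bases: CACCAT → Tm = 18°C (< 20°C)
First 7 bases: CACCATA → Tm = 20°C (≥ 20°C)
Since every base adds ≥2°C, Tm only increases with n, so the threshold is first crossed at n = 7.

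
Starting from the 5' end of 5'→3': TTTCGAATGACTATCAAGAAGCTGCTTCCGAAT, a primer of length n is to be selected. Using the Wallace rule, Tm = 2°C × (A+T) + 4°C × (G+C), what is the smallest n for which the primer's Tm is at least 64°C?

First 23 bases: TTTCGAATGACTATCAAGAAGCT → Tm = 62°C (< 64°C)
First 24 bases: TTTCGAATGACTATCAAGAAGCTG → Tm = 66°C (≥ 64°C)
Since every base adds ≥2°C, Tm only increases with n, so the threshold is first crossed at n = 24.

n = 24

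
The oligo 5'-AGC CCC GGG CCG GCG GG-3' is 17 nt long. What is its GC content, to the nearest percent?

94%

Counting bases: G=9, T=0, A=1, C=7
G+C = 9 + 7 = 16 out of 17 bases
%GC = 16/17 × 100 = 94.12% ≈ 94%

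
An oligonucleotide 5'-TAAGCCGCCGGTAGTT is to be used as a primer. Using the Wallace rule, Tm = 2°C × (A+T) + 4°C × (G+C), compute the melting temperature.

50°C

Base counts: T=4, G=5, A=3, C=4
So N_AT = 7 and N_GC = 9.
Tm = 2(7) + 4(9) = 14 + 36 = 50°C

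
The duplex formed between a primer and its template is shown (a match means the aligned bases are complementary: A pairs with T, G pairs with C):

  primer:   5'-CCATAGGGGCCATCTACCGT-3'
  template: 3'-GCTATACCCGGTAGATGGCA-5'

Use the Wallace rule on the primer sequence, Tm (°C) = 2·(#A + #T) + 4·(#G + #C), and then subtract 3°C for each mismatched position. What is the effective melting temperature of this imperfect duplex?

58°C

Primer base counts: A=4, T=4, G=5, C=7 → A+T=8, G+C=12
Perfect-match Tm = 2(8) + 4(12) = 16 + 48 = 64°C
Mismatches (positions where the bases are not complementary): 2 (at positions 2, 6)
Effective Tm = 64 − 2×3 = 64 − 6 = 58°C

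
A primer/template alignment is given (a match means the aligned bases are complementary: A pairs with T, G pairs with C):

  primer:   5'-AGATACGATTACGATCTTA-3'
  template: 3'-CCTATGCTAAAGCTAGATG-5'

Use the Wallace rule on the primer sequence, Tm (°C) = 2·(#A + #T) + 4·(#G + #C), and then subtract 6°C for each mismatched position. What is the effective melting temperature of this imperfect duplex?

26°C

Primer base counts: A=7, T=6, G=3, C=3 → A+T=13, G+C=6
Perfect-match Tm = 2(13) + 4(6) = 26 + 24 = 50°C
Mismatches (positions where the bases are not complementary): 4 (at positions 1, 11, 18, 19)
Effective Tm = 50 − 4×6 = 50 − 24 = 26°C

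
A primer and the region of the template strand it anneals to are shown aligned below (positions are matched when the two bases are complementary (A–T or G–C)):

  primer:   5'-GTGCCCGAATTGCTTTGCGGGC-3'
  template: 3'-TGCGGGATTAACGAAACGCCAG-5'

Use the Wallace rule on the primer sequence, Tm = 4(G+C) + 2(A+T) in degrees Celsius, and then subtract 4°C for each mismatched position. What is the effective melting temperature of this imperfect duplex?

Primer base counts: A=2, T=6, G=8, C=6 → A+T=8, G+C=14
Perfect-match Tm = 2(8) + 4(14) = 16 + 56 = 72°C
Mismatches (positions where the bases are not complementary): 4 (at positions 1, 2, 7, 21)
Effective Tm = 72 − 4×4 = 72 − 16 = 56°C

56°C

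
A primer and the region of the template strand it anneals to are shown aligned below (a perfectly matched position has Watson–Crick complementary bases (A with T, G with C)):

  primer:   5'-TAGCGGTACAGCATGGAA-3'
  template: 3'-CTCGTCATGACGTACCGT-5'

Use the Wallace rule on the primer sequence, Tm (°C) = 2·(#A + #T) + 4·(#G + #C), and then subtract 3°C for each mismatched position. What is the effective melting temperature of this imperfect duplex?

Primer base counts: A=6, T=3, G=6, C=3 → A+T=9, G+C=9
Perfect-match Tm = 2(9) + 4(9) = 18 + 36 = 54°C
Mismatches (positions where the bases are not complementary): 4 (at positions 1, 5, 10, 17)
Effective Tm = 54 − 4×3 = 54 − 12 = 42°C

42°C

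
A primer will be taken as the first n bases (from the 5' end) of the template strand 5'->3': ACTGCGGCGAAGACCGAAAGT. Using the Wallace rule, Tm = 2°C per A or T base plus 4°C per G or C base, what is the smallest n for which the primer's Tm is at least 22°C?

First 6 bases: ACTGCG → Tm = 20°C (< 22°C)
First 7 bases: ACTGCGG → Tm = 24°C (≥ 22°C)
Since every base adds ≥2°C, Tm only increases with n, so the threshold is first crossed at n = 7.

n = 7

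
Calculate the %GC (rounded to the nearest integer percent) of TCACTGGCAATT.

Base counts: A=3, T=4, C=3, G=2
G+C = 2 + 3 = 5 out of 12 bases
%GC = 5/12 × 100 = 41.67% ≈ 42%

42%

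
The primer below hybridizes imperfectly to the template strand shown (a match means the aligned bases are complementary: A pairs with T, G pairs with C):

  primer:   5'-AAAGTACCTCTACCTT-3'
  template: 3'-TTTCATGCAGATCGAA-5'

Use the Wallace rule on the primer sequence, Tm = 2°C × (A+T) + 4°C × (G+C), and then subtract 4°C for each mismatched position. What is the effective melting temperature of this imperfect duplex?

36°C

Primer base counts: A=5, T=5, G=1, C=5 → A+T=10, G+C=6
Perfect-match Tm = 2(10) + 4(6) = 20 + 24 = 44°C
Mismatches (positions where the bases are not complementary): 2 (at positions 8, 13)
Effective Tm = 44 − 2×4 = 44 − 8 = 36°C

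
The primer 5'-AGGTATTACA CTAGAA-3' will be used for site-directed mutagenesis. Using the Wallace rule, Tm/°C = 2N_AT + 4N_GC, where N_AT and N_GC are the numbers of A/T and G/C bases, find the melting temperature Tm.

Counting bases: A=7, G=3, T=4, C=2
So N_AT = 11 and N_GC = 5.
Tm = 2(11) + 4(5) = 22 + 20 = 42°C

42°C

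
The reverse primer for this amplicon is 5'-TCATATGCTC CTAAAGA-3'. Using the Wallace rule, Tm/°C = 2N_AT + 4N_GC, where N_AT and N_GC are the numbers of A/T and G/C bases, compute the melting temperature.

46°C

Scanning the sequence gives G=2, A=6, T=5, C=4.
A+T = 11, G+C = 6
Tm = 4·6 + 2·11 = 24 + 22 = 46°C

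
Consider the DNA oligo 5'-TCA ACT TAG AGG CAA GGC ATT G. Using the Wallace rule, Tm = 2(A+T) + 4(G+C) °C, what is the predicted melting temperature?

64°C

Base counts: G=6, T=5, C=4, A=7
So N_AT = 12 and N_GC = 10.
Tm = 2(12) + 4(10) = 24 + 40 = 64°C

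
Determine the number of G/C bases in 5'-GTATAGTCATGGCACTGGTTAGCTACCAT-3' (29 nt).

13

Scanning the sequence gives T=9, C=6, A=7, G=7.
Total G or C: 7 + 6 = 13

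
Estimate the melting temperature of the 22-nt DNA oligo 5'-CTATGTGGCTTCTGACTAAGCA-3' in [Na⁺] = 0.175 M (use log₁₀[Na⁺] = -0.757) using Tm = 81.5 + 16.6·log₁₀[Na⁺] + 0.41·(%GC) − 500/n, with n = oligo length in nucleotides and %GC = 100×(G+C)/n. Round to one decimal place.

64.8°C

Length n = 22. Base counts: T=7, C=5, A=5, G=5
G+C = 10, so %GC = 10/22 × 100 = 45.455%
Salt term: 16.6 × (-0.757) = -12.566
GC term: 0.41 × 45.455 = 18.637; length term: −500/22 = −22.727
Tm = 81.5 + (-12.566) + 18.637 − 22.727 = 64.844 → 64.8°C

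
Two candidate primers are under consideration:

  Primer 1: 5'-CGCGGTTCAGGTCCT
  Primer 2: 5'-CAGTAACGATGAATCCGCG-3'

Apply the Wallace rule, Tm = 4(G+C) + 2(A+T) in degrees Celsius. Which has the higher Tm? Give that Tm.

Primer 1: A+T=5, G+C=10 → Tm = 2(5)+4(10) = 50°C
Primer 2: A+T=9, G+C=10 → Tm = 2(9)+4(10) = 58°C
50°C vs 58°C → primer 2 is higher.

Primer 2, 58°C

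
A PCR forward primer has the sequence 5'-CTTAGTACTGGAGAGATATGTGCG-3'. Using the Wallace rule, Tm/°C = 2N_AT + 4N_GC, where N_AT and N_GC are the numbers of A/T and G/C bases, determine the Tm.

Scanning the sequence gives A=6, T=7, C=3, G=8.
So N_AT = 13 and N_GC = 11.
Tm = 2×13 + 4×11 = 70°C

70°C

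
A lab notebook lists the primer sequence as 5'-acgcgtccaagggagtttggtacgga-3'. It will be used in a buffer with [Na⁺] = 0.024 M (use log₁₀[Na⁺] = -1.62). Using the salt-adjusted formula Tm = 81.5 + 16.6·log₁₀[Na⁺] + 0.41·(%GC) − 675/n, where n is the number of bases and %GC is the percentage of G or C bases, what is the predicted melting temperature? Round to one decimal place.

Length n = 26. A=6, T=5, G=10, C=5
G+C = 15, so %GC = 15/26 × 100 = 57.692%
Salt term: 16.6 × (-1.62) = -26.892
GC term: 0.41 × 57.692 = 23.654; length term: −675/26 = −25.962
Tm = 81.5 + (-26.892) + 23.654 − 25.962 = 52.3 → 52.3°C

52.3°C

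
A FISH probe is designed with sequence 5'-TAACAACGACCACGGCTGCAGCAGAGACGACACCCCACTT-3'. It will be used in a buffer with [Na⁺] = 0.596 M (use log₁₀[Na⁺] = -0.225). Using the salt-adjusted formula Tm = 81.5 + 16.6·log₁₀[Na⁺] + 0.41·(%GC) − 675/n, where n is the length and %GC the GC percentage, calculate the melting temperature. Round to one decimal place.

Length n = 40. Scanning the sequence gives T=4, G=8, C=15, A=13.
G+C = 23, so %GC = 23/40 × 100 = 57.5%
Salt term: 16.6 × (-0.225) = -3.735
GC term: 0.41 × 57.5 = 23.575; length term: −675/40 = −16.875
Tm = 81.5 + (-3.735) + 23.575 − 16.875 = 84.465 → 84.5°C

84.5°C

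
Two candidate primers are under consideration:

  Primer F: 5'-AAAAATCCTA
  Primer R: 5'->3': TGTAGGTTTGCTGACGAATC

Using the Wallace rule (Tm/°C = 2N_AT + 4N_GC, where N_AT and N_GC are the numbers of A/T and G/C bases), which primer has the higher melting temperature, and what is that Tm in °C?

Primer F: A+T=8, G+C=2 → Tm = 2(8)+4(2) = 24°C
Primer R: A+T=11, G+C=9 → Tm = 2(11)+4(9) = 58°C
24°C vs 58°C → primer R is higher.

Primer R, 58°C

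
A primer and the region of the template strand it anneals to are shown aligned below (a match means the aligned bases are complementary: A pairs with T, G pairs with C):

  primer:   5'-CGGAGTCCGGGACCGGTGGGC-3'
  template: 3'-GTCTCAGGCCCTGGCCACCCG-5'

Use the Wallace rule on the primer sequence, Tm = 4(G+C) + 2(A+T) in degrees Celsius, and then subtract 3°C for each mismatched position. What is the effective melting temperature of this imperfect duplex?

Primer base counts: A=2, T=2, G=11, C=6 → A+T=4, G+C=17
Perfect-match Tm = 2(4) + 4(17) = 8 + 68 = 76°C
Mismatches (positions where the bases are not complementary): 1 (at position 2)
Effective Tm = 76 − 1×3 = 76 − 3 = 73°C

73°C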